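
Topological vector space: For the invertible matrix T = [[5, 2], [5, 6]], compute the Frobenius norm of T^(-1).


det(T) = 5*6 - 2*5 = 20
T^(-1) = (1/20) * [[6, -2], [-5, 5]] = [[0.3000, -0.1000], [-0.2500, 0.2500]]
||T^(-1)||_F^2 = 0.3000^2 + (-0.1000)^2 + (-0.2500)^2 + 0.2500^2 = 0.2250
||T^(-1)||_F = sqrt(0.2250) = 0.4743

0.4743


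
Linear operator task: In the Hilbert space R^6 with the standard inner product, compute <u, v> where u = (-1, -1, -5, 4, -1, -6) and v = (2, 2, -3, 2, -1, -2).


Computing the standard inner product <u, v> = sum u_i * v_i
= -1*2 + -1*2 + -5*-3 + 4*2 + -1*-1 + -6*-2
= -2 + -2 + 15 + 8 + 1 + 12
= 32

32


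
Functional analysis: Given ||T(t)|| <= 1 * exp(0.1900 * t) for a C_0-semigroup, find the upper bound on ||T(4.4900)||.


||T(4.4900)|| <= 1 * exp(0.1900 * 4.4900)
= 1 * exp(0.8531)
= 1 * 2.3469
= 2.3469

2.3469


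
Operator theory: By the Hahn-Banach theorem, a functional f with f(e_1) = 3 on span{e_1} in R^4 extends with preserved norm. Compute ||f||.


The norm of f is given by ||f|| = sup_{||x||=1} |f(x)|.
On span{e_1}, ||e_1|| = 1, so ||f|| = |f(e_1)| / ||e_1||
= |3| / 1 = 3.0000

3.0000


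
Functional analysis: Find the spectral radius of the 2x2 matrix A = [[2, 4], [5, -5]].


For a 2x2 matrix, eigenvalues satisfy lambda^2 - (trace)*lambda + det = 0
trace = 2 + -5 = -3
det = 2*-5 - 4*5 = -30
discriminant = (-3)^2 - 4*(-30) = 129
spectral radius = max |eigenvalue| = 7.1789

7.1789


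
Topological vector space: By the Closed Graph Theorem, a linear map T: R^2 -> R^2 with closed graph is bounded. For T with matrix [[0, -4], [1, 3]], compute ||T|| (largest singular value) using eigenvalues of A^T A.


A^T A = [[1, 3], [3, 25]]
trace(A^T A) = 26, det(A^T A) = 16
discriminant = 26^2 - 4*16 = 612
Largest eigenvalue of A^T A = (trace + sqrt(disc))/2 = 25.3693
||T|| = sqrt(25.3693) = 5.0368

5.0368


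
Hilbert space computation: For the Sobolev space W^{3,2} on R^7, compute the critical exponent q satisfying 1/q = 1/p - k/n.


Using the Sobolev embedding formula: 1/q = 1/p - k/n
1/q = 1/2 - 3/7 = 1/14
q = 1/(1/14) = 14

14.0000


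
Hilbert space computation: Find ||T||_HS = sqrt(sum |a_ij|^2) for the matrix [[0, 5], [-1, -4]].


The Hilbert-Schmidt norm is sqrt(sum of squares of all entries).
Sum of squares = 0^2 + 5^2 + (-1)^2 + (-4)^2
= 0 + 25 + 1 + 16 = 42
||T||_HS = sqrt(42) = 6.4807

6.4807


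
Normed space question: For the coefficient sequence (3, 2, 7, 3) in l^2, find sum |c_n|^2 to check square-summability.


sum |c_n|^2 = 3^2 + 2^2 + 7^2 + 3^2
= 9 + 4 + 49 + 9
= 71

71


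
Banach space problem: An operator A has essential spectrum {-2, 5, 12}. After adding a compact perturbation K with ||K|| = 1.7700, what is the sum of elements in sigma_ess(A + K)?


By Weyl's theorem, the essential spectrum is invariant under compact perturbations.
sigma_ess(A + K) = sigma_ess(A) = {-2, 5, 12}
Sum = -2 + 5 + 12 = 15

15


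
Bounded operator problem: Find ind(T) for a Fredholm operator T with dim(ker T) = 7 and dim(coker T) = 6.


The Fredholm index is defined as ind(T) = dim(ker T) - dim(coker T)
= 7 - 6
= 1

1


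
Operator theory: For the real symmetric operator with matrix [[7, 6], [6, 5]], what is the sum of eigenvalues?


For a self-adjoint (symmetric) matrix, the eigenvalues are real.
The sum of eigenvalues equals the trace of the matrix.
trace = 7 + 5 = 12

12


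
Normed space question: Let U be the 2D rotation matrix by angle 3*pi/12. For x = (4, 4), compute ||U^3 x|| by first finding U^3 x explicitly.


U is a rotation by theta = 3*pi/12
U^3 = rotation by 3*theta = 9*pi/12
cos(9*pi/12) = -0.7071, sin(9*pi/12) = 0.7071
U^3 x = (-0.7071 * 4 - 0.7071 * 4, 0.7071 * 4 + -0.7071 * 4)
= (-5.6569, 0.0000)
||U^3 x|| = sqrt((-5.6569)^2 + 0.0000^2) = sqrt(32.0000) = 5.6569

5.6569


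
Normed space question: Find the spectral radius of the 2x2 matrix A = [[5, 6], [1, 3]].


For a 2x2 matrix, eigenvalues satisfy lambda^2 - (trace)*lambda + det = 0
trace = 5 + 3 = 8
det = 5*3 - 6*1 = 9
discriminant = 8^2 - 4*(9) = 28
spectral radius = max |eigenvalue| = 6.6458

6.6458


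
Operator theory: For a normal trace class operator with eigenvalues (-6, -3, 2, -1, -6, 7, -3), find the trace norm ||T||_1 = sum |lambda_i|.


For a normal operator, singular values equal |eigenvalues|.
Trace norm = sum |lambda_i| = 6 + 3 + 2 + 1 + 6 + 7 + 3
= 28

28


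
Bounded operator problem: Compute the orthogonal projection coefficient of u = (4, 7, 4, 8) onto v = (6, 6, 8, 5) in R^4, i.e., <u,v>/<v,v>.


Computing <u,v> = 4*6 + 7*6 + 4*8 + 8*5 = 138
Computing <v,v> = 6^2 + 6^2 + 8^2 + 5^2 = 161
Projection coefficient = 138/161 = 0.8571

0.8571


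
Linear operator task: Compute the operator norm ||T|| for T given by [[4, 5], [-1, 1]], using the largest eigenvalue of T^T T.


A^T A = [[17, 19], [19, 26]]
trace(A^T A) = 43, det(A^T A) = 81
discriminant = 43^2 - 4*81 = 1525
Largest eigenvalue of A^T A = (trace + sqrt(disc))/2 = 41.0256
||T|| = sqrt(41.0256) = 6.4051

6.4051


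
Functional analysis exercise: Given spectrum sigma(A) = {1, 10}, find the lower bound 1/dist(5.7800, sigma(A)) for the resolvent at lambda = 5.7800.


dist(5.7800, {1, 10}) = min(|5.7800 - 1|, |5.7800 - 10|)
= min(4.7800, 4.2200) = 4.2200
Resolvent bound = 1/4.2200 = 0.2370

0.2370


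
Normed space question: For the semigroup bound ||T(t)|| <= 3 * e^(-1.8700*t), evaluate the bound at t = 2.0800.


||T(2.0800)|| <= 3 * exp(-1.8700 * 2.0800)
= 3 * exp(-3.8896)
= 3 * 0.0205
= 0.0614

0.0614


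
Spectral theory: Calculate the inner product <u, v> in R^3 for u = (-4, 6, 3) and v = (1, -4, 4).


Computing the standard inner product <u, v> = sum u_i * v_i
= -4*1 + 6*-4 + 3*4
= -4 + -24 + 12
= -16

-16


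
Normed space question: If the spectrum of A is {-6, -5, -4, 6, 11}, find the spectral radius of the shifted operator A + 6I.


Spectrum of A + 6I = {0, 1, 2, 12, 17}
Spectral radius = max |lambda| over the shifted spectrum
= max(0, 1, 2, 12, 17) = 17

17


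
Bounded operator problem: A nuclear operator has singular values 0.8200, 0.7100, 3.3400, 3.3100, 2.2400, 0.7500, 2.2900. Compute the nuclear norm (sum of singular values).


The nuclear norm is the sum of all singular values.
||T||_1 = 0.8200 + 0.7100 + 3.3400 + 3.3100 + 2.2400 + 0.7500 + 2.2900
= 13.4600

13.4600


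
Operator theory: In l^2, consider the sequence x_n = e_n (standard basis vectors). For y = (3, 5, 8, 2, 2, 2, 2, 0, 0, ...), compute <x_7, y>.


x_7 = e_7 is the standard basis vector with 1 in position 7.
<x_7, y> = y_7 = 2
As n -> infinity, <x_n, y> -> 0, confirming weak convergence of (x_n) to 0.

2


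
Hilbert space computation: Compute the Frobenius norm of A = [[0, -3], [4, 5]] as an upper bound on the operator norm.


||A||_F^2 = sum a_ij^2
= 0^2 + (-3)^2 + 4^2 + 5^2
= 0 + 9 + 16 + 25 = 50
||A||_F = sqrt(50) = 7.0711

7.0711


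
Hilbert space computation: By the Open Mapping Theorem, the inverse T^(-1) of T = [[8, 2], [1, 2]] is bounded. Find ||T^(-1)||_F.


det(T) = 8*2 - 2*1 = 14
T^(-1) = (1/14) * [[2, -2], [-1, 8]] = [[0.1429, -0.1429], [-0.0714, 0.5714]]
||T^(-1)||_F^2 = 0.1429^2 + (-0.1429)^2 + (-0.0714)^2 + 0.5714^2 = 0.3724
||T^(-1)||_F = sqrt(0.3724) = 0.6103

0.6103


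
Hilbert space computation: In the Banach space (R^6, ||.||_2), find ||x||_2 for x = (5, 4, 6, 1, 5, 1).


The l^2 norm = (sum |x_i|^2)^(1/2)
Sum of 2th powers = 25 + 16 + 36 + 1 + 25 + 1 = 104
||x||_2 = (104)^(1/2) = 10.1980

10.1980


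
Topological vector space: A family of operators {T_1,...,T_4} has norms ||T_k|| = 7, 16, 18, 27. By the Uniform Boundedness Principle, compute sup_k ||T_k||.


By the Uniform Boundedness Principle, the supremum of norms is finite.
sup_k ||T_k|| = max(7, 16, 18, 27) = 27

27


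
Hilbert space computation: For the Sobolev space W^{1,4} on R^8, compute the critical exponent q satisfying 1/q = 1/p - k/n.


Using the Sobolev embedding formula: 1/q = 1/p - k/n
1/q = 1/4 - 1/8 = 1/8
q = 1/(1/8) = 8

8.0000


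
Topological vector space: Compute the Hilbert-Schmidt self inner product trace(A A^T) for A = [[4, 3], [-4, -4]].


trace(A * A^T) = sum of squares of all entries
= 4^2 + 3^2 + (-4)^2 + (-4)^2
= 16 + 9 + 16 + 16
= 57

57


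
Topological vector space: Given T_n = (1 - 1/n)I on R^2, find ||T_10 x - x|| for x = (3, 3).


T_10 x - x = (1 - 1/10)x - x = -x/10
||x|| = sqrt(18) = 4.2426
||T_10 x - x|| = ||x||/10 = 4.2426/10 = 0.4243

0.4243


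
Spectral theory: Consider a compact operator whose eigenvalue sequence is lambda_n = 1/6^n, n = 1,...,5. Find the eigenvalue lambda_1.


The eigenvalue formula gives lambda_1 = 1/6^1
= 1/6
= 0.1667

0.1667


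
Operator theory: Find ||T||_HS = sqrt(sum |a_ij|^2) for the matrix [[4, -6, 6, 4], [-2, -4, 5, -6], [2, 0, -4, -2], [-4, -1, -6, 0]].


The Hilbert-Schmidt norm is sqrt(sum of squares of all entries).
Sum of squares = 4^2 + (-6)^2 + 6^2 + 4^2 + (-2)^2 + (-4)^2 + 5^2 + (-6)^2 + 2^2 + 0^2 + (-4)^2 + (-2)^2 + (-4)^2 + (-1)^2 + (-6)^2 + 0^2
= 16 + 36 + 36 + 16 + 4 + 16 + 25 + 36 + 4 + 0 + 16 + 4 + 16 + 1 + 36 + 0 = 262
||T||_HS = sqrt(262) = 16.1864

16.1864


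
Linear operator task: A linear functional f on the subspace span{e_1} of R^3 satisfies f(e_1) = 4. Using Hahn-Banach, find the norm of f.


The norm of f is given by ||f|| = sup_{||x||=1} |f(x)|.
On span{e_1}, ||e_1|| = 1, so ||f|| = |f(e_1)| / ||e_1||
= |4| / 1 = 4.0000

4.0000


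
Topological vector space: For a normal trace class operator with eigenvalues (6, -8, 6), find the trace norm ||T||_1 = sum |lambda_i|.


For a normal operator, singular values equal |eigenvalues|.
Trace norm = sum |lambda_i| = 6 + 8 + 6
= 20

20


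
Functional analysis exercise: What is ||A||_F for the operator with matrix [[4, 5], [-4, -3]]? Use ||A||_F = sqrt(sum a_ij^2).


||A||_F^2 = sum a_ij^2
= 4^2 + 5^2 + (-4)^2 + (-3)^2
= 16 + 25 + 16 + 9 = 66
||A||_F = sqrt(66) = 8.1240

8.1240


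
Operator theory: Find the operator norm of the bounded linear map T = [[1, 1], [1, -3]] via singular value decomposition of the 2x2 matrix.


A^T A = [[2, -2], [-2, 10]]
trace(A^T A) = 12, det(A^T A) = 16
discriminant = 12^2 - 4*16 = 80
Largest eigenvalue of A^T A = (trace + sqrt(disc))/2 = 10.4721
||T|| = sqrt(10.4721) = 3.2361

3.2361


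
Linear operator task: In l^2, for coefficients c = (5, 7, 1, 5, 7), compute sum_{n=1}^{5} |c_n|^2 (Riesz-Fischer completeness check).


sum |c_n|^2 = 5^2 + 7^2 + 1^2 + 5^2 + 7^2
= 25 + 49 + 1 + 25 + 49
= 149

149


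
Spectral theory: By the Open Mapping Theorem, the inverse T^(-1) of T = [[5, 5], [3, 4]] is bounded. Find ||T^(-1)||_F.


det(T) = 5*4 - 5*3 = 5
T^(-1) = (1/5) * [[4, -5], [-3, 5]] = [[0.8000, -1.0000], [-0.6000, 1.0000]]
||T^(-1)||_F^2 = 0.8000^2 + (-1.0000)^2 + (-0.6000)^2 + 1.0000^2 = 3.0000
||T^(-1)||_F = sqrt(3.0000) = 1.7321

1.7321


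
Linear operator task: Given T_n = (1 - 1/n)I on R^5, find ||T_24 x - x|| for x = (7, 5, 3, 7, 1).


T_24 x - x = (1 - 1/24)x - x = -x/24
||x|| = sqrt(133) = 11.5326
||T_24 x - x|| = ||x||/24 = 11.5326/24 = 0.4805

0.4805


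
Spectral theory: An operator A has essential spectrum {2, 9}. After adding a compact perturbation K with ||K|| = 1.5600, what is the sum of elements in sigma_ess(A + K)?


By Weyl's theorem, the essential spectrum is invariant under compact perturbations.
sigma_ess(A + K) = sigma_ess(A) = {2, 9}
Sum = 2 + 9 = 11

11


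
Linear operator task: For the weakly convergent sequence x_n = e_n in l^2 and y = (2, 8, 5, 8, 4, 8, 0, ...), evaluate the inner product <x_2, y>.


x_2 = e_2 is the standard basis vector with 1 in position 2.
<x_2, y> = y_2 = 8
As n -> infinity, <x_n, y> -> 0, confirming weak convergence of (x_n) to 0.

8


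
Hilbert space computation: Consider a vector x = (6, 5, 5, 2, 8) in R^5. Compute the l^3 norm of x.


The l^3 norm = (sum |x_i|^3)^(1/3)
Sum of 3th powers = 216 + 125 + 125 + 8 + 512 = 986
||x||_3 = (986)^(1/3) = 9.9531

9.9531


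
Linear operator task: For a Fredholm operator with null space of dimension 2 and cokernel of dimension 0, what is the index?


The Fredholm index is defined as ind(T) = dim(ker T) - dim(coker T)
= 2 - 0
= 2

2


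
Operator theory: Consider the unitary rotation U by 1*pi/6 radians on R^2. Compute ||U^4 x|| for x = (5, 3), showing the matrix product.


U is a rotation by theta = 1*pi/6
U^4 = rotation by 4*theta = 4*pi/6
cos(4*pi/6) = -0.5000, sin(4*pi/6) = 0.8660
U^4 x = (-0.5000 * 5 - 0.8660 * 3, 0.8660 * 5 + -0.5000 * 3)
= (-5.0981, 2.8301)
||U^4 x|| = sqrt((-5.0981)^2 + 2.8301^2) = sqrt(34.0000) = 5.8310

5.8310


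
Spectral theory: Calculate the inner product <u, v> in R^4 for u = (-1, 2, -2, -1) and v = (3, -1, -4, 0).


Computing the standard inner product <u, v> = sum u_i * v_i
= -1*3 + 2*-1 + -2*-4 + -1*0
= -3 + -2 + 8 + 0
= 3

3


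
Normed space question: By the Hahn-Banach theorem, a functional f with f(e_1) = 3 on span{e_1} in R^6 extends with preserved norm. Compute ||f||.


The norm of f is given by ||f|| = sup_{||x||=1} |f(x)|.
On span{e_1}, ||e_1|| = 1, so ||f|| = |f(e_1)| / ||e_1||
= |3| / 1 = 3.0000

3.0000


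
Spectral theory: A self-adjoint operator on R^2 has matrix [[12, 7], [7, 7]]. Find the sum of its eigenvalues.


For a self-adjoint (symmetric) matrix, the eigenvalues are real.
The sum of eigenvalues equals the trace of the matrix.
trace = 12 + 7 = 19

19


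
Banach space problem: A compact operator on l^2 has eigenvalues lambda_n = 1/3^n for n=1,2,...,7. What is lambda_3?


The eigenvalue formula gives lambda_3 = 1/3^3
= 1/27
= 0.0370

0.0370


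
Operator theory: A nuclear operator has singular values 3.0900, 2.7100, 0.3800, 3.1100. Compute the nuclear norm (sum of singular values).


The nuclear norm is the sum of all singular values.
||T||_1 = 3.0900 + 2.7100 + 0.3800 + 3.1100
= 9.2900

9.2900


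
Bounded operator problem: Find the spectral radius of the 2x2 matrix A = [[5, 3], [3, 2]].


For a 2x2 matrix, eigenvalues satisfy lambda^2 - (trace)*lambda + det = 0
trace = 5 + 2 = 7
det = 5*2 - 3*3 = 1
discriminant = 7^2 - 4*(1) = 45
spectral radius = max |eigenvalue| = 6.8541

6.8541


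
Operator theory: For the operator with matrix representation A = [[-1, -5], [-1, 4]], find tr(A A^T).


trace(A * A^T) = sum of squares of all entries
= (-1)^2 + (-5)^2 + (-1)^2 + 4^2
= 1 + 25 + 1 + 16
= 43

43


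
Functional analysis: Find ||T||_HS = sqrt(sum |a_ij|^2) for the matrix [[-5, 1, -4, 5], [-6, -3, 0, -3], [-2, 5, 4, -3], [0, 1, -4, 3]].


The Hilbert-Schmidt norm is sqrt(sum of squares of all entries).
Sum of squares = (-5)^2 + 1^2 + (-4)^2 + 5^2 + (-6)^2 + (-3)^2 + 0^2 + (-3)^2 + (-2)^2 + 5^2 + 4^2 + (-3)^2 + 0^2 + 1^2 + (-4)^2 + 3^2
= 25 + 1 + 16 + 25 + 36 + 9 + 0 + 9 + 4 + 25 + 16 + 9 + 0 + 1 + 16 + 9 = 201
||T||_HS = sqrt(201) = 14.1774

14.1774


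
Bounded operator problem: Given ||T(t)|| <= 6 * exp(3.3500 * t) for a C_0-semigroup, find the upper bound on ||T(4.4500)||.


||T(4.4500)|| <= 6 * exp(3.3500 * 4.4500)
= 6 * exp(14.9075)
= 6 * 2.9802e+06
= 1.7881e+07

1.7881e+07


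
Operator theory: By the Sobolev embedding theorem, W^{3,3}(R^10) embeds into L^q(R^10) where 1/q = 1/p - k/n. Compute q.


Using the Sobolev embedding formula: 1/q = 1/p - k/n
1/q = 1/3 - 3/10 = 1/30
q = 1/(1/30) = 30

30.0000


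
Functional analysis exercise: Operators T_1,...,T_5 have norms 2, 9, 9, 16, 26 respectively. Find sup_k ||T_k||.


By the Uniform Boundedness Principle, the supremum of norms is finite.
sup_k ||T_k|| = max(2, 9, 9, 16, 26) = 26

26


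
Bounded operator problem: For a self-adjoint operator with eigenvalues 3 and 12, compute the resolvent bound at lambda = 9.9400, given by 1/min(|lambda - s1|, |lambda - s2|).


dist(9.9400, {3, 12}) = min(|9.9400 - 3|, |9.9400 - 12|)
= min(6.9400, 2.0600) = 2.0600
Resolvent bound = 1/2.0600 = 0.4854

0.4854


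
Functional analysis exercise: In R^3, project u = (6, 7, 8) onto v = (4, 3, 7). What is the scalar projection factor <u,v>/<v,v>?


Computing <u,v> = 6*4 + 7*3 + 8*7 = 101
Computing <v,v> = 4^2 + 3^2 + 7^2 = 74
Projection coefficient = 101/74 = 1.3649

1.3649


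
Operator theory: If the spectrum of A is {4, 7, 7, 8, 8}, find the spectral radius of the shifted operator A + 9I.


Spectrum of A + 9I = {13, 16, 16, 17, 17}
Spectral radius = max |lambda| over the shifted spectrum
= max(13, 16, 16, 17, 17) = 17

17


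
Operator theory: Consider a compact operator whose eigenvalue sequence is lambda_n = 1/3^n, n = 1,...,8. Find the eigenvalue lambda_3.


The eigenvalue formula gives lambda_3 = 1/3^3
= 1/27
= 0.0370

0.0370


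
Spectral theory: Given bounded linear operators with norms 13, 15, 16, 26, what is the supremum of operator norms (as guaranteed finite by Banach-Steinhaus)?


By the Uniform Boundedness Principle, the supremum of norms is finite.
sup_k ||T_k|| = max(13, 15, 16, 26) = 26

26


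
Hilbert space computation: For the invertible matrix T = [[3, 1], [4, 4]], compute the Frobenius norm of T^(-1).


det(T) = 3*4 - 1*4 = 8
T^(-1) = (1/8) * [[4, -1], [-4, 3]] = [[0.5000, -0.1250], [-0.5000, 0.3750]]
||T^(-1)||_F^2 = 0.5000^2 + (-0.1250)^2 + (-0.5000)^2 + 0.3750^2 = 0.6562
||T^(-1)||_F = sqrt(0.6562) = 0.8101

0.8101


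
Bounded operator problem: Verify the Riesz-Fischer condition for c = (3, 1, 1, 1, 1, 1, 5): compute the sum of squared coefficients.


sum |c_n|^2 = 3^2 + 1^2 + 1^2 + 1^2 + 1^2 + 1^2 + 5^2
= 9 + 1 + 1 + 1 + 1 + 1 + 25
= 39

39


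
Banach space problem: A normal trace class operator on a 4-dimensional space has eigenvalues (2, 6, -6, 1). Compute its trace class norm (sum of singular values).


For a normal operator, singular values equal |eigenvalues|.
Trace norm = sum |lambda_i| = 2 + 6 + 6 + 1
= 15

15


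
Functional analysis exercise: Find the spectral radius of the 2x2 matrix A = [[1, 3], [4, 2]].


For a 2x2 matrix, eigenvalues satisfy lambda^2 - (trace)*lambda + det = 0
trace = 1 + 2 = 3
det = 1*2 - 3*4 = -10
discriminant = 3^2 - 4*(-10) = 49
spectral radius = max |eigenvalue| = 5.0000

5.0000


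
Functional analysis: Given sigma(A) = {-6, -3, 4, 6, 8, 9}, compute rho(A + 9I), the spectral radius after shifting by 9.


Spectrum of A + 9I = {3, 6, 13, 15, 17, 18}
Spectral radius = max |lambda| over the shifted spectrum
= max(3, 6, 13, 15, 17, 18) = 18

18


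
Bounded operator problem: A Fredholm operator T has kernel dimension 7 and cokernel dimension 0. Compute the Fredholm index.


The Fredholm index is defined as ind(T) = dim(ker T) - dim(coker T)
= 7 - 0
= 7

7


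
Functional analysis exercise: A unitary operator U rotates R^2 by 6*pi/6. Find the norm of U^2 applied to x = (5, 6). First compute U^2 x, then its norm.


U is a rotation by theta = 6*pi/6
U^2 = rotation by 2*theta = 12*pi/6 = 0*pi/6 (mod 2*pi)
cos(0*pi/6) = 1.0000, sin(0*pi/6) = 0.0000
U^2 x = (1.0000 * 5 - 0.0000 * 6, 0.0000 * 5 + 1.0000 * 6)
= (5.0000, 6.0000)
||U^2 x|| = sqrt(5.0000^2 + 6.0000^2) = sqrt(61.0000) = 7.8102

7.8102


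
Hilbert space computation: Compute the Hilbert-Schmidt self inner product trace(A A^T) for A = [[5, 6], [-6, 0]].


trace(A * A^T) = sum of squares of all entries
= 5^2 + 6^2 + (-6)^2 + 0^2
= 25 + 36 + 36 + 0
= 97

97


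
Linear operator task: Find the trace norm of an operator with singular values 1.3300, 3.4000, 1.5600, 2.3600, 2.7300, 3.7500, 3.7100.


The nuclear norm is the sum of all singular values.
||T||_1 = 1.3300 + 3.4000 + 1.5600 + 2.3600 + 2.7300 + 3.7500 + 3.7100
= 18.8400

18.8400


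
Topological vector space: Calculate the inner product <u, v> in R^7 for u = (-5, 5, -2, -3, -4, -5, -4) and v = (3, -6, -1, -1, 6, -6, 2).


Computing the standard inner product <u, v> = sum u_i * v_i
= -5*3 + 5*-6 + -2*-1 + -3*-1 + -4*6 + -5*-6 + -4*2
= -15 + -30 + 2 + 3 + -24 + 30 + -8
= -42

-42


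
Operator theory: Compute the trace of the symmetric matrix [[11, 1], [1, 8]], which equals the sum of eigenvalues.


For a self-adjoint (symmetric) matrix, the eigenvalues are real.
The sum of eigenvalues equals the trace of the matrix.
trace = 11 + 8 = 19

19


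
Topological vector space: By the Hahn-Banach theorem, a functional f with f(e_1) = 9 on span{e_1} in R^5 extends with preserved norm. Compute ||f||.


The norm of f is given by ||f|| = sup_{||x||=1} |f(x)|.
On span{e_1}, ||e_1|| = 1, so ||f|| = |f(e_1)| / ||e_1||
= |9| / 1 = 9.0000

9.0000


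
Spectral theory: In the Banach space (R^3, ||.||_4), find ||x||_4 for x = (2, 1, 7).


The l^4 norm = (sum |x_i|^4)^(1/4)
Sum of 4th powers = 16 + 1 + 2401 = 2418
||x||_4 = (2418)^(1/4) = 7.0124

7.0124


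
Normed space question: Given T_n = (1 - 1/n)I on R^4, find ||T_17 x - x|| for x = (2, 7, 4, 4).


T_17 x - x = (1 - 1/17)x - x = -x/17
||x|| = sqrt(85) = 9.2195
||T_17 x - x|| = ||x||/17 = 9.2195/17 = 0.5423

0.5423


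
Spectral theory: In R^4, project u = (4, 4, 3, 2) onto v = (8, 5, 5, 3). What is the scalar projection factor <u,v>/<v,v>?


Computing <u,v> = 4*8 + 4*5 + 3*5 + 2*3 = 73
Computing <v,v> = 8^2 + 5^2 + 5^2 + 3^2 = 123
Projection coefficient = 73/123 = 0.5935

0.5935


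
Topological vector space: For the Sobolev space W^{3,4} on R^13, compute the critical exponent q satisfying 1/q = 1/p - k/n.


Using the Sobolev embedding formula: 1/q = 1/p - k/n
1/q = 1/4 - 3/13 = 1/52
q = 1/(1/52) = 52

52.0000


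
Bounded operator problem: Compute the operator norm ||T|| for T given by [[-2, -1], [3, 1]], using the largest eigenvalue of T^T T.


A^T A = [[13, 5], [5, 2]]
trace(A^T A) = 15, det(A^T A) = 1
discriminant = 15^2 - 4*1 = 221
Largest eigenvalue of A^T A = (trace + sqrt(disc))/2 = 14.9330
||T|| = sqrt(14.9330) = 3.8643

3.8643


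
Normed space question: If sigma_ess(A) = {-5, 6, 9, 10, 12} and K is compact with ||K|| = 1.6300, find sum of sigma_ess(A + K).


By Weyl's theorem, the essential spectrum is invariant under compact perturbations.
sigma_ess(A + K) = sigma_ess(A) = {-5, 6, 9, 10, 12}
Sum = -5 + 6 + 9 + 10 + 12 = 32

32


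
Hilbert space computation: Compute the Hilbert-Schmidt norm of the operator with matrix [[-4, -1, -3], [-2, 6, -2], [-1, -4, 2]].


The Hilbert-Schmidt norm is sqrt(sum of squares of all entries).
Sum of squares = (-4)^2 + (-1)^2 + (-3)^2 + (-2)^2 + 6^2 + (-2)^2 + (-1)^2 + (-4)^2 + 2^2
= 16 + 1 + 9 + 4 + 36 + 4 + 1 + 16 + 4 = 91
||T||_HS = sqrt(91) = 9.5394

9.5394


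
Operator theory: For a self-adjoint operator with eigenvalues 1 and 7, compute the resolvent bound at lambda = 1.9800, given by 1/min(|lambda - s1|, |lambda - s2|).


dist(1.9800, {1, 7}) = min(|1.9800 - 1|, |1.9800 - 7|)
= min(0.9800, 5.0200) = 0.9800
Resolvent bound = 1/0.9800 = 1.0204

1.0204


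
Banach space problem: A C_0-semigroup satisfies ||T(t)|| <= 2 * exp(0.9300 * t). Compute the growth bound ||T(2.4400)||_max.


||T(2.4400)|| <= 2 * exp(0.9300 * 2.4400)
= 2 * exp(2.2692)
= 2 * 9.6717
= 19.3433

19.3433


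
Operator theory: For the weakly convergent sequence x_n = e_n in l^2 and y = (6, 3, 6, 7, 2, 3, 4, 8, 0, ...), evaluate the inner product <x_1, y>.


x_1 = e_1 is the standard basis vector with 1 in position 1.
<x_1, y> = y_1 = 6
As n -> infinity, <x_n, y> -> 0, confirming weak convergence of (x_n) to 0.

6


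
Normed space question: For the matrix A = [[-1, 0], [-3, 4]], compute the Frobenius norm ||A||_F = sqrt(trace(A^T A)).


||A||_F^2 = sum a_ij^2
= (-1)^2 + 0^2 + (-3)^2 + 4^2
= 1 + 0 + 9 + 16 = 26
||A||_F = sqrt(26) = 5.0990

5.0990


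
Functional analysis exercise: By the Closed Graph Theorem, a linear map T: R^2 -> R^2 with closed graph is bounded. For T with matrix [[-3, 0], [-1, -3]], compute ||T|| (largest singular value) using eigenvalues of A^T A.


A^T A = [[10, 3], [3, 9]]
trace(A^T A) = 19, det(A^T A) = 81
discriminant = 19^2 - 4*81 = 37
Largest eigenvalue of A^T A = (trace + sqrt(disc))/2 = 12.5414
||T|| = sqrt(12.5414) = 3.5414

3.5414


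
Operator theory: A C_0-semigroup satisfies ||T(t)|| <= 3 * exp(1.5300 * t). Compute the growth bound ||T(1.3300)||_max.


||T(1.3300)|| <= 3 * exp(1.5300 * 1.3300)
= 3 * exp(2.0349)
= 3 * 7.6515
= 22.9545

22.9545


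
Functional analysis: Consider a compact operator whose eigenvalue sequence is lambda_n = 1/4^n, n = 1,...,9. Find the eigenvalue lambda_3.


The eigenvalue formula gives lambda_3 = 1/4^3
= 1/64
= 0.0156

0.0156


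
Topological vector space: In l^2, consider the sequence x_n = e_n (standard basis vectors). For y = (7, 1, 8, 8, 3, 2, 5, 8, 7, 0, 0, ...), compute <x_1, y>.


x_1 = e_1 is the standard basis vector with 1 in position 1.
<x_1, y> = y_1 = 7
As n -> infinity, <x_n, y> -> 0, confirming weak convergence of (x_n) to 0.

7


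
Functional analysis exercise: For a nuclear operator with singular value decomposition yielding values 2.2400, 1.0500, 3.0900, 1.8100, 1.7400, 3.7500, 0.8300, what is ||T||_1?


The nuclear norm is the sum of all singular values.
||T||_1 = 2.2400 + 1.0500 + 3.0900 + 1.8100 + 1.7400 + 3.7500 + 0.8300
= 14.5100

14.5100


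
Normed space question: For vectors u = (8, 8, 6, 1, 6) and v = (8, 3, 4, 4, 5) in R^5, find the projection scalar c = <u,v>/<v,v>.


Computing <u,v> = 8*8 + 8*3 + 6*4 + 1*4 + 6*5 = 146
Computing <v,v> = 8^2 + 3^2 + 4^2 + 4^2 + 5^2 = 130
Projection coefficient = 146/130 = 1.1231

1.1231


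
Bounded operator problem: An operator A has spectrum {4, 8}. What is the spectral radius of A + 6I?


Spectrum of A + 6I = {10, 14}
Spectral radius = max |lambda| over the shifted spectrum
= max(10, 14) = 14

14


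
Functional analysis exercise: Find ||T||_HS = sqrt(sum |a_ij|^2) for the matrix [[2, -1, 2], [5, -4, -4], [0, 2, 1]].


The Hilbert-Schmidt norm is sqrt(sum of squares of all entries).
Sum of squares = 2^2 + (-1)^2 + 2^2 + 5^2 + (-4)^2 + (-4)^2 + 0^2 + 2^2 + 1^2
= 4 + 1 + 4 + 25 + 16 + 16 + 0 + 4 + 1 = 71
||T||_HS = sqrt(71) = 8.4261

8.4261


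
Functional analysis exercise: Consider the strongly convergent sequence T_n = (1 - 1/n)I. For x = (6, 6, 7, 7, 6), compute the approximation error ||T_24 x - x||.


T_24 x - x = (1 - 1/24)x - x = -x/24
||x|| = sqrt(206) = 14.3527
||T_24 x - x|| = ||x||/24 = 14.3527/24 = 0.5980

0.5980


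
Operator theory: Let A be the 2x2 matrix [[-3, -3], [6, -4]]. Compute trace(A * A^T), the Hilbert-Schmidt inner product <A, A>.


trace(A * A^T) = sum of squares of all entries
= (-3)^2 + (-3)^2 + 6^2 + (-4)^2
= 9 + 9 + 36 + 16
= 70

70


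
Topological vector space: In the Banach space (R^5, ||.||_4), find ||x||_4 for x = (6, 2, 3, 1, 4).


The l^4 norm = (sum |x_i|^4)^(1/4)
Sum of 4th powers = 1296 + 16 + 81 + 1 + 256 = 1650
||x||_4 = (1650)^(1/4) = 6.3734

6.3734


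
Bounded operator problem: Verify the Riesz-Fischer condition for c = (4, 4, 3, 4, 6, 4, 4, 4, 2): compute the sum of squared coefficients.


sum |c_n|^2 = 4^2 + 4^2 + 3^2 + 4^2 + 6^2 + 4^2 + 4^2 + 4^2 + 2^2
= 16 + 16 + 9 + 16 + 36 + 16 + 16 + 16 + 4
= 145

145


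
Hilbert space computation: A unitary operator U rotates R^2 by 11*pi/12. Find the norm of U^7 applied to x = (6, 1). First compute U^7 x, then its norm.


U is a rotation by theta = 11*pi/12
U^7 = rotation by 7*theta = 77*pi/12 = 5*pi/12 (mod 2*pi)
cos(5*pi/12) = 0.2588, sin(5*pi/12) = 0.9659
U^7 x = (0.2588 * 6 - 0.9659 * 1, 0.9659 * 6 + 0.2588 * 1)
= (0.5870, 6.0544)
||U^7 x|| = sqrt(0.5870^2 + 6.0544^2) = sqrt(37.0000) = 6.0828

6.0828


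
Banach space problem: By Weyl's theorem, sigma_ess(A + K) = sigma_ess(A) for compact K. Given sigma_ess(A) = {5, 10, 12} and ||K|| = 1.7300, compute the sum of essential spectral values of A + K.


By Weyl's theorem, the essential spectrum is invariant under compact perturbations.
sigma_ess(A + K) = sigma_ess(A) = {5, 10, 12}
Sum = 5 + 10 + 12 = 27

27


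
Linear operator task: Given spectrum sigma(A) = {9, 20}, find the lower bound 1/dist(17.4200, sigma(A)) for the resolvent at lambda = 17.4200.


dist(17.4200, {9, 20}) = min(|17.4200 - 9|, |17.4200 - 20|)
= min(8.4200, 2.5800) = 2.5800
Resolvent bound = 1/2.5800 = 0.3876

0.3876


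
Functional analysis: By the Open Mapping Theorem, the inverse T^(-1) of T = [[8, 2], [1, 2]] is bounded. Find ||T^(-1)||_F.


det(T) = 8*2 - 2*1 = 14
T^(-1) = (1/14) * [[2, -2], [-1, 8]] = [[0.1429, -0.1429], [-0.0714, 0.5714]]
||T^(-1)||_F^2 = 0.1429^2 + (-0.1429)^2 + (-0.0714)^2 + 0.5714^2 = 0.3724
||T^(-1)||_F = sqrt(0.3724) = 0.6103

0.6103


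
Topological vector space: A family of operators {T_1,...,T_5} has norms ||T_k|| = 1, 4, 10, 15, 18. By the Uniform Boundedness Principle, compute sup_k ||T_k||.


By the Uniform Boundedness Principle, the supremum of norms is finite.
sup_k ||T_k|| = max(1, 4, 10, 15, 18) = 18

18


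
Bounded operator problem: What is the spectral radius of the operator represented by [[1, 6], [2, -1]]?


For a 2x2 matrix, eigenvalues satisfy lambda^2 - (trace)*lambda + det = 0
trace = 1 + -1 = 0
det = 1*-1 - 6*2 = -13
discriminant = 0^2 - 4*(-13) = 52
spectral radius = max |eigenvalue| = 3.6056

3.6056


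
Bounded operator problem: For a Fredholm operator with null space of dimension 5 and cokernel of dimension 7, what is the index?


The Fredholm index is defined as ind(T) = dim(ker T) - dim(coker T)
= 5 - 7
= -2

-2


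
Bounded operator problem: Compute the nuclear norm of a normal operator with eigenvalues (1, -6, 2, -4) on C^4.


For a normal operator, singular values equal |eigenvalues|.
Trace norm = sum |lambda_i| = 1 + 6 + 2 + 4
= 13

13


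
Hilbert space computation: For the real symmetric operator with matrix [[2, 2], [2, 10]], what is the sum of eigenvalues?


For a self-adjoint (symmetric) matrix, the eigenvalues are real.
The sum of eigenvalues equals the trace of the matrix.
trace = 2 + 10 = 12

12


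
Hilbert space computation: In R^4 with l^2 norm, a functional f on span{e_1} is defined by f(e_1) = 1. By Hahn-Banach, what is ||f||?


The norm of f is given by ||f|| = sup_{||x||=1} |f(x)|.
On span{e_1}, ||e_1|| = 1, so ||f|| = |f(e_1)| / ||e_1||
= |1| / 1 = 1.0000

1.0000


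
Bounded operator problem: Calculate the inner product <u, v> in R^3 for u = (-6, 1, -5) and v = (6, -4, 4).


Computing the standard inner product <u, v> = sum u_i * v_i
= -6*6 + 1*-4 + -5*4
= -36 + -4 + -20
= -60

-60


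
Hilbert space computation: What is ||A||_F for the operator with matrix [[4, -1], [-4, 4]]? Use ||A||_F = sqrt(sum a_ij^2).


||A||_F^2 = sum a_ij^2
= 4^2 + (-1)^2 + (-4)^2 + 4^2
= 16 + 1 + 16 + 16 = 49
||A||_F = sqrt(49) = 7.0000

7.0000


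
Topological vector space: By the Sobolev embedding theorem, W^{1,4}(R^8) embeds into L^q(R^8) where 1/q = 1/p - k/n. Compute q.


Using the Sobolev embedding formula: 1/q = 1/p - k/n
1/q = 1/4 - 1/8 = 1/8
q = 1/(1/8) = 8

8.0000


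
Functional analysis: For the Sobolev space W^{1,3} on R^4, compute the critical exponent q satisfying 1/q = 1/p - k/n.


Using the Sobolev embedding formula: 1/q = 1/p - k/n
1/q = 1/3 - 1/4 = 1/12
q = 1/(1/12) = 12

12.0000


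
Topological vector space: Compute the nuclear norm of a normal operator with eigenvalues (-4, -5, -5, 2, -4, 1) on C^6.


For a normal operator, singular values equal |eigenvalues|.
Trace norm = sum |lambda_i| = 4 + 5 + 5 + 2 + 4 + 1
= 21

21


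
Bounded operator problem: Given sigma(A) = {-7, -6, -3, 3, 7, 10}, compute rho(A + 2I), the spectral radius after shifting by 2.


Spectrum of A + 2I = {-5, -4, -1, 5, 9, 12}
Spectral radius = max |lambda| over the shifted spectrum
= max(5, 4, 1, 5, 9, 12) = 12

12


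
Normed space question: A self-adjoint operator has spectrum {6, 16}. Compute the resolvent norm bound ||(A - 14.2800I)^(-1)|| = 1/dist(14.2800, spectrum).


dist(14.2800, {6, 16}) = min(|14.2800 - 6|, |14.2800 - 16|)
= min(8.2800, 1.7200) = 1.7200
Resolvent bound = 1/1.7200 = 0.5814

0.5814


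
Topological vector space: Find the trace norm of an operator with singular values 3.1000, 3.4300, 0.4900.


The nuclear norm is the sum of all singular values.
||T||_1 = 3.1000 + 3.4300 + 0.4900
= 7.0200

7.0200


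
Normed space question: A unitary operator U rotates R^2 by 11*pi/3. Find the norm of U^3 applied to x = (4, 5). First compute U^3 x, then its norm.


U is a rotation by theta = 11*pi/3
U^3 = rotation by 3*theta = 33*pi/3 = 3*pi/3 (mod 2*pi)
cos(3*pi/3) = -1.0000, sin(3*pi/3) = 0.0000
U^3 x = (-1.0000 * 4 - 0.0000 * 5, 0.0000 * 4 + -1.0000 * 5)
= (-4.0000, -5.0000)
||U^3 x|| = sqrt((-4.0000)^2 + (-5.0000)^2) = sqrt(41.0000) = 6.4031

6.4031


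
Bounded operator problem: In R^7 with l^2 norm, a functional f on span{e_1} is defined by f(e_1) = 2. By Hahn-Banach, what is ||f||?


The norm of f is given by ||f|| = sup_{||x||=1} |f(x)|.
On span{e_1}, ||e_1|| = 1, so ||f|| = |f(e_1)| / ||e_1||
= |2| / 1 = 2.0000

2.0000


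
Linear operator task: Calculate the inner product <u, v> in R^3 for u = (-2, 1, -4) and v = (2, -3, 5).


Computing the standard inner product <u, v> = sum u_i * v_i
= -2*2 + 1*-3 + -4*5
= -4 + -3 + -20
= -27

-27


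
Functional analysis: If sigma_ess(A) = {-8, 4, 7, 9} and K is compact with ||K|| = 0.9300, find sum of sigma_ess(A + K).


By Weyl's theorem, the essential spectrum is invariant under compact perturbations.
sigma_ess(A + K) = sigma_ess(A) = {-8, 4, 7, 9}
Sum = -8 + 4 + 7 + 9 = 12

12


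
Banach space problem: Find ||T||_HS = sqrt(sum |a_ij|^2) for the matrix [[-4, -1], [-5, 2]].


The Hilbert-Schmidt norm is sqrt(sum of squares of all entries).
Sum of squares = (-4)^2 + (-1)^2 + (-5)^2 + 2^2
= 16 + 1 + 25 + 4 = 46
||T||_HS = sqrt(46) = 6.7823

6.7823


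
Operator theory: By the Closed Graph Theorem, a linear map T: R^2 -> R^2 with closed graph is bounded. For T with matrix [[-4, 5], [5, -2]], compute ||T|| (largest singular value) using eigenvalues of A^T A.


A^T A = [[41, -30], [-30, 29]]
trace(A^T A) = 70, det(A^T A) = 289
discriminant = 70^2 - 4*289 = 3744
Largest eigenvalue of A^T A = (trace + sqrt(disc))/2 = 65.5941
||T|| = sqrt(65.5941) = 8.0990

8.0990


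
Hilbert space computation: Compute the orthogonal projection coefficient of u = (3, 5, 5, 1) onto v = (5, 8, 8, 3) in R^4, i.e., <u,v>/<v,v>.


Computing <u,v> = 3*5 + 5*8 + 5*8 + 1*3 = 98
Computing <v,v> = 5^2 + 8^2 + 8^2 + 3^2 = 162
Projection coefficient = 98/162 = 0.6049

0.6049


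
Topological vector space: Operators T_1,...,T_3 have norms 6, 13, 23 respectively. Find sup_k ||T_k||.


By the Uniform Boundedness Principle, the supremum of norms is finite.
sup_k ||T_k|| = max(6, 13, 23) = 23

23


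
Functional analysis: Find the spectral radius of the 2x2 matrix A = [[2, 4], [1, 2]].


For a 2x2 matrix, eigenvalues satisfy lambda^2 - (trace)*lambda + det = 0
trace = 2 + 2 = 4
det = 2*2 - 4*1 = 0
discriminant = 4^2 - 4*(0) = 16
spectral radius = max |eigenvalue| = 4.0000

4.0000


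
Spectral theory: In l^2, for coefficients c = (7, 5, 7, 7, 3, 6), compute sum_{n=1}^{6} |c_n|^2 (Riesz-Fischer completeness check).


sum |c_n|^2 = 7^2 + 5^2 + 7^2 + 7^2 + 3^2 + 6^2
= 49 + 25 + 49 + 49 + 9 + 36
= 217

217


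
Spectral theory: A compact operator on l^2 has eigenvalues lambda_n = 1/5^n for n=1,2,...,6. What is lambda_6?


The eigenvalue formula gives lambda_6 = 1/5^6
= 1/15625
= 6.4000e-05

6.4000e-05


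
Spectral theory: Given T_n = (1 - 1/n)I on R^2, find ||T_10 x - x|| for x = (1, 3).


T_10 x - x = (1 - 1/10)x - x = -x/10
||x|| = sqrt(10) = 3.1623
||T_10 x - x|| = ||x||/10 = 3.1623/10 = 0.3162

0.3162


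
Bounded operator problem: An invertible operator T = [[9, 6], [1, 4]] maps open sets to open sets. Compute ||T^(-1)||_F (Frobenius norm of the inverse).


det(T) = 9*4 - 6*1 = 30
T^(-1) = (1/30) * [[4, -6], [-1, 9]] = [[0.1333, -0.2000], [-0.0333, 0.3000]]
||T^(-1)||_F^2 = 0.1333^2 + (-0.2000)^2 + (-0.0333)^2 + 0.3000^2 = 0.1489
||T^(-1)||_F = sqrt(0.1489) = 0.3859

0.3859


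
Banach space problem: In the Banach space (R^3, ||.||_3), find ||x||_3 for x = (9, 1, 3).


The l^3 norm = (sum |x_i|^3)^(1/3)
Sum of 3th powers = 729 + 1 + 27 = 757
||x||_3 = (757)^(1/3) = 9.1138

9.1138


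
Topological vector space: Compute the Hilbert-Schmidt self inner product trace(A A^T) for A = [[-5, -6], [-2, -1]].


trace(A * A^T) = sum of squares of all entries
= (-5)^2 + (-6)^2 + (-2)^2 + (-1)^2
= 25 + 36 + 4 + 1
= 66

66


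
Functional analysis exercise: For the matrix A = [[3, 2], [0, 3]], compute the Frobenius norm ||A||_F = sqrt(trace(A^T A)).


||A||_F^2 = sum a_ij^2
= 3^2 + 2^2 + 0^2 + 3^2
= 9 + 4 + 0 + 9 = 22
||A||_F = sqrt(22) = 4.6904

4.6904


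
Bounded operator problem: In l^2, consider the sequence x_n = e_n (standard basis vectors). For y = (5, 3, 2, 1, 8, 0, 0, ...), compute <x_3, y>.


x_3 = e_3 is the standard basis vector with 1 in position 3.
<x_3, y> = y_3 = 2
As n -> infinity, <x_n, y> -> 0, confirming weak convergence of (x_n) to 0.

2


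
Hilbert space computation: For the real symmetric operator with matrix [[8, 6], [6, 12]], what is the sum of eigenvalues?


For a self-adjoint (symmetric) matrix, the eigenvalues are real.
The sum of eigenvalues equals the trace of the matrix.
trace = 8 + 12 = 20

20


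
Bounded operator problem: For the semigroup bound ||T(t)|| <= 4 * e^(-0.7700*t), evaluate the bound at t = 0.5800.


||T(0.5800)|| <= 4 * exp(-0.7700 * 0.5800)
= 4 * exp(-0.4466)
= 4 * 0.6398
= 2.5592

2.5592


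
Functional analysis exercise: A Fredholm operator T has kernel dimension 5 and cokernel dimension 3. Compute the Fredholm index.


The Fredholm index is defined as ind(T) = dim(ker T) - dim(coker T)
= 5 - 3
= 2

2


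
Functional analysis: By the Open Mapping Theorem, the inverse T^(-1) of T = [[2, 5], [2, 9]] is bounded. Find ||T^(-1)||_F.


det(T) = 2*9 - 5*2 = 8
T^(-1) = (1/8) * [[9, -5], [-2, 2]] = [[1.1250, -0.6250], [-0.2500, 0.2500]]
||T^(-1)||_F^2 = 1.1250^2 + (-0.6250)^2 + (-0.2500)^2 + 0.2500^2 = 1.7812
||T^(-1)||_F = sqrt(1.7812) = 1.3346

1.3346


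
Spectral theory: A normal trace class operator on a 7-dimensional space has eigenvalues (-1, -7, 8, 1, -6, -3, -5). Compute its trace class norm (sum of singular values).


For a normal operator, singular values equal |eigenvalues|.
Trace norm = sum |lambda_i| = 1 + 7 + 8 + 1 + 6 + 3 + 5
= 31

31


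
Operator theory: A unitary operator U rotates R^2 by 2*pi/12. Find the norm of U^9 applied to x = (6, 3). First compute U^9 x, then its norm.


U is a rotation by theta = 2*pi/12
U^9 = rotation by 9*theta = 18*pi/12
cos(18*pi/12) = 0.0000, sin(18*pi/12) = -1.0000
U^9 x = (0.0000 * 6 - -1.0000 * 3, -1.0000 * 6 + 0.0000 * 3)
= (3.0000, -6.0000)
||U^9 x|| = sqrt(3.0000^2 + (-6.0000)^2) = sqrt(45.0000) = 6.7082

6.7082


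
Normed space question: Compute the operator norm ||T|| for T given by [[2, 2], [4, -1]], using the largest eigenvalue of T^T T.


A^T A = [[20, 0], [0, 5]]
trace(A^T A) = 25, det(A^T A) = 100
discriminant = 25^2 - 4*100 = 225
Largest eigenvalue of A^T A = (trace + sqrt(disc))/2 = 20.0000
||T|| = sqrt(20.0000) = 4.4721

4.4721


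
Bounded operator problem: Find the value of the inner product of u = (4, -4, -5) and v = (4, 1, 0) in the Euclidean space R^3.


Computing the standard inner product <u, v> = sum u_i * v_i
= 4*4 + -4*1 + -5*0
= 16 + -4 + 0
= 12

12


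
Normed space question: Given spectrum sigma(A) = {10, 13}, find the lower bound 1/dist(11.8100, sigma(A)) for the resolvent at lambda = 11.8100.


dist(11.8100, {10, 13}) = min(|11.8100 - 10|, |11.8100 - 13|)
= min(1.8100, 1.1900) = 1.1900
Resolvent bound = 1/1.1900 = 0.8403

0.8403


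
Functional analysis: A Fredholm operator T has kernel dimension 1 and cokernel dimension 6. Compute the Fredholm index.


The Fredholm index is defined as ind(T) = dim(ker T) - dim(coker T)
= 1 - 6
= -5

-5
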